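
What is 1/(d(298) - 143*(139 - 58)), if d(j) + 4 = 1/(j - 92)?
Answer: -206/2386921 ≈ -8.6304e-5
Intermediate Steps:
d(j) = -4 + 1/(-92 + j) (d(j) = -4 + 1/(j - 92) = -4 + 1/(-92 + j))
1/(d(298) - 143*(139 - 58)) = 1/((369 - 4*298)/(-92 + 298) - 143*(139 - 58)) = 1/((369 - 1192)/206 - 143*81) = 1/((1/206)*(-823) - 11583) = 1/(-823/206 - 11583) = 1/(-2386921/206) = -206/2386921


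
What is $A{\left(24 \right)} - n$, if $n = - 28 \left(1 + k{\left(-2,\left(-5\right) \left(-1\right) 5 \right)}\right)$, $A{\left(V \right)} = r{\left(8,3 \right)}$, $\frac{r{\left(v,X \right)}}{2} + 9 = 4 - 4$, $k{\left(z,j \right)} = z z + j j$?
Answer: $17622$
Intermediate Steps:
$k{\left(z,j \right)} = j^{2} + z^{2}$ ($k{\left(z,j \right)} = z^{2} + j^{2} = j^{2} + z^{2}$)
$r{\left(v,X \right)} = -18$ ($r{\left(v,X \right)} = -18 + 2 \left(4 - 4\right) = -18 + 2 \cdot 0 = -18 + 0 = -18$)
$A{\left(V \right)} = -18$
$n = -17640$ ($n = - 28 \left(1 + \left(\left(\left(-5\right) \left(-1\right) 5\right)^{2} + \left(-2\right)^{2}\right)\right) = - 28 \left(1 + \left(\left(5 \cdot 5\right)^{2} + 4\right)\right) = - 28 \left(1 + \left(25^{2} + 4\right)\right) = - 28 \left(1 + \left(625 + 4\right)\right) = - 28 \left(1 + 629\right) = \left(-28\right) 630 = -17640$)
$A{\left(24 \right)} - n = -18 - -17640 = -18 + 17640 = 17622$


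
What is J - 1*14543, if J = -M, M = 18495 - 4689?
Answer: -28349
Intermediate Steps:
M = 13806
J = -13806 (J = -1*13806 = -13806)
J - 1*14543 = -13806 - 1*14543 = -13806 - 14543 = -28349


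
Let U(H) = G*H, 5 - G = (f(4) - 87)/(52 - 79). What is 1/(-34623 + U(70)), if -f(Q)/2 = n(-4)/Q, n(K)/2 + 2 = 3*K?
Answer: -27/930481 ≈ -2.9017e-5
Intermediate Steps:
n(K) = -4 + 6*K (n(K) = -4 + 2*(3*K) = -4 + 6*K)
f(Q) = 56/Q (f(Q) = -2*(-4 + 6*(-4))/Q = -2*(-4 - 24)/Q = -(-56)/Q = 56/Q)
G = 62/27 (G = 5 - (56/4 - 87)/(52 - 79) = 5 - (56*(¼) - 87)/(-27) = 5 - (14 - 87)*(-1)/27 = 5 - (-73)*(-1)/27 = 5 - 1*73/27 = 5 - 73/27 = 62/27 ≈ 2.2963)
U(H) = 62*H/27
1/(-34623 + U(70)) = 1/(-34623 + (62/27)*70) = 1/(-34623 + 4340/27) = 1/(-930481/27) = -27/930481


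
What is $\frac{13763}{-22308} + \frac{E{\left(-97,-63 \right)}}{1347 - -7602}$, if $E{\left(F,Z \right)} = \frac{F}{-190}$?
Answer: $- \frac{1299955703}{2107250860} \approx -0.6169$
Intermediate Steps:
$E{\left(F,Z \right)} = - \frac{F}{190}$ ($E{\left(F,Z \right)} = F \left(- \frac{1}{190}\right) = - \frac{F}{190}$)
$\frac{13763}{-22308} + \frac{E{\left(-97,-63 \right)}}{1347 - -7602} = \frac{13763}{-22308} + \frac{\left(- \frac{1}{190}\right) \left(-97\right)}{1347 - -7602} = 13763 \left(- \frac{1}{22308}\right) + \frac{97}{190 \left(1347 + 7602\right)} = - \frac{13763}{22308} + \frac{97}{190 \cdot 8949} = - \frac{13763}{22308} + \frac{97}{190} \cdot \frac{1}{8949} = - \frac{13763}{22308} + \frac{97}{1700310} = - \frac{1299955703}{2107250860}$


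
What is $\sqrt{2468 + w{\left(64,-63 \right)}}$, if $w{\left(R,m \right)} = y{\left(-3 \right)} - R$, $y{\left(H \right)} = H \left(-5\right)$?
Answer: $\sqrt{2419} \approx 49.183$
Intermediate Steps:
$y{\left(H \right)} = - 5 H$
$w{\left(R,m \right)} = 15 - R$ ($w{\left(R,m \right)} = \left(-5\right) \left(-3\right) - R = 15 - R$)
$\sqrt{2468 + w{\left(64,-63 \right)}} = \sqrt{2468 + \left(15 - 64\right)} = \sqrt{2468 - 49} = \sqrt{2419}$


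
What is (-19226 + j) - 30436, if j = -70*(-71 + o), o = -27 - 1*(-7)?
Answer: -43292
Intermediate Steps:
o = -20 (o = -27 + 7 = -20)
j = 6370 (j = -70*(-71 - 20) = -70*(-91) = 6370)
(-19226 + j) - 30436 = (-19226 + 6370) - 30436 = -12856 - 30436 = -43292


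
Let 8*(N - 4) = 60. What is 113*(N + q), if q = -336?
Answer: -73337/2 ≈ -36669.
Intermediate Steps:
N = 23/2 (N = 4 + (⅛)*60 = 4 + 15/2 = 23/2 ≈ 11.500)
113*(N + q) = 113*(23/2 - 336) = 113*(-649/2) = -73337/2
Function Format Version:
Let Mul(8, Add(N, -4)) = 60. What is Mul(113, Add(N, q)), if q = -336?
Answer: Rational(-73337, 2) ≈ -36669.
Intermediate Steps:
N = Rational(23, 2) (N = Add(4, Mul(Rational(1, 8), 60)) = Add(4, Rational(15, 2)) = Rational(23, 2) ≈ 11.500)
Mul(113, Add(N, q)) = Mul(113, Add(Rational(23, 2), -336)) = Mul(113, Rational(-649, 2)) = Rational(-73337, 2)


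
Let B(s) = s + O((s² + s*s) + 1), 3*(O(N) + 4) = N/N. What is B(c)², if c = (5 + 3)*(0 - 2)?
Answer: 3481/9 ≈ 386.78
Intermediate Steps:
O(N) = -11/3 (O(N) = -4 + (N/N)/3 = -4 + (⅓)*1 = -4 + ⅓ = -11/3)
c = -16 (c = 8*(-2) = -16)
B(s) = -11/3 + s (B(s) = s - 11/3 = -11/3 + s)
B(c)² = (-11/3 - 16)² = (-59/3)² = 3481/9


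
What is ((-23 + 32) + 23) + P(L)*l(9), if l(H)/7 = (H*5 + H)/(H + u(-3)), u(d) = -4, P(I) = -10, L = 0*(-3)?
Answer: -724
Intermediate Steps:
L = 0
l(H) = 42*H/(-4 + H) (l(H) = 7*((H*5 + H)/(H - 4)) = 7*((5*H + H)/(-4 + H)) = 7*((6*H)/(-4 + H)) = 7*(6*H/(-4 + H)) = 42*H/(-4 + H))
((-23 + 32) + 23) + P(L)*l(9) = ((-23 + 32) + 23) - 420*9/(-4 + 9) = (9 + 23) - 420*9/5 = 32 - 420*9/5 = 32 - 10*378/5 = 32 - 756 = -724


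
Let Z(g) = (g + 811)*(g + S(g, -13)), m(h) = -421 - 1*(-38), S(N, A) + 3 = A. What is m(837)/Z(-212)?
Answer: 383/136572 ≈ 0.0028044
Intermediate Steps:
S(N, A) = -3 + A
m(h) = -383 (m(h) = -421 + 38 = -383)
Z(g) = (-16 + g)*(811 + g) (Z(g) = (g + 811)*(g + (-3 - 13)) = (811 + g)*(g - 16) = (811 + g)*(-16 + g) = (-16 + g)*(811 + g))
m(837)/Z(-212) = -383/(-12976 + (-212)² + 795*(-212)) = -383/(-12976 + 44944 - 168540) = -383/(-136572) = -383*(-1/136572) = 383/136572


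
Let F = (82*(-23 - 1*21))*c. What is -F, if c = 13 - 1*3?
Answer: 36080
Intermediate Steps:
c = 10 (c = 13 - 3 = 10)
F = -36080 (F = (82*(-23 - 1*21))*10 = (82*(-23 - 21))*10 = (82*(-44))*10 = -3608*10 = -36080)
-F = -1*(-36080) = 36080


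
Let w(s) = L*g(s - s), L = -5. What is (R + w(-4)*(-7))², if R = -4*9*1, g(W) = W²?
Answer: 1296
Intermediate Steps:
w(s) = 0 (w(s) = -5*(s - s)² = -5*0² = -5*0 = 0)
R = -36 (R = -36*1 = -36)
(R + w(-4)*(-7))² = (-36 + 0*(-7))² = (-36 + 0)² = (-36)² = 1296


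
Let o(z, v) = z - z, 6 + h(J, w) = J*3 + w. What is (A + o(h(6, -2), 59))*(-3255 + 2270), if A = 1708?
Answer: -1682380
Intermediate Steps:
h(J, w) = -6 + w + 3*J (h(J, w) = -6 + (J*3 + w) = -6 + (3*J + w) = -6 + (w + 3*J) = -6 + w + 3*J)
o(z, v) = 0
(A + o(h(6, -2), 59))*(-3255 + 2270) = (1708 + 0)*(-3255 + 2270) = 1708*(-985) = -1682380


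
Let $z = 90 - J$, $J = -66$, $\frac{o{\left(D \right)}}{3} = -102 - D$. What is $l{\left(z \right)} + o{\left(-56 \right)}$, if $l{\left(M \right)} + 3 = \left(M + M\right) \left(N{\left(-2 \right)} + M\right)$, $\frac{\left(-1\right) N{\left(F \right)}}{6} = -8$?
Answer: $63507$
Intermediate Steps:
$o{\left(D \right)} = -306 - 3 D$ ($o{\left(D \right)} = 3 \left(-102 - D\right) = -306 - 3 D$)
$N{\left(F \right)} = 48$ ($N{\left(F \right)} = \left(-6\right) \left(-8\right) = 48$)
$z = 156$ ($z = 90 - -66 = 90 + 66 = 156$)
$l{\left(M \right)} = -3 + 2 M \left(48 + M\right)$ ($l{\left(M \right)} = -3 + \left(M + M\right) \left(48 + M\right) = -3 + 2 M \left(48 + M\right)$)
$l{\left(z \right)} + o{\left(-56 \right)} = \left(-3 + 2 \cdot 156^{2} + 96 \cdot 156\right) - 138 = \left(-3 + 2 \cdot 24336 + 14976\right) + \left(-306 + 168\right) = \left(-3 + 48672 + 14976\right) - 138 = 63645 - 138 = 63507$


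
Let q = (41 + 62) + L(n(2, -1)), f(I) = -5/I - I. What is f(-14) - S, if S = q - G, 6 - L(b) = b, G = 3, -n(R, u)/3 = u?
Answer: -1241/14 ≈ -88.643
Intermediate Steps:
f(I) = -I - 5/I
n(R, u) = -3*u
L(b) = 6 - b
q = 106 (q = (41 + 62) + (6 - (-3)*(-1)) = 103 + (6 - 1*3) = 103 + (6 - 3) = 103 + 3 = 106)
S = 103 (S = 106 - 1*3 = 106 - 3 = 103)
f(-14) - S = (-1*(-14) - 5/(-14)) - 1*103 = (14 - 5*(-1/14)) - 103 = (14 + 5/14) - 103 = 201/14 - 103 = -1241/14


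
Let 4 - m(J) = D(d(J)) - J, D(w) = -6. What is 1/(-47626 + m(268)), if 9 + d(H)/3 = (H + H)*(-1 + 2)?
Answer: -1/47348 ≈ -2.1120e-5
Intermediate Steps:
d(H) = -27 + 6*H (d(H) = -27 + 3*((H + H)*(-1 + 2)) = -27 + 3*((2*H)*1) = -27 + 3*(2*H) = -27 + 6*H)
m(J) = 10 + J (m(J) = 4 - (-6 - J) = 4 + (6 + J) = 10 + J)
1/(-47626 + m(268)) = 1/(-47626 + (10 + 268)) = 1/(-47626 + 278) = 1/(-47348) = -1/47348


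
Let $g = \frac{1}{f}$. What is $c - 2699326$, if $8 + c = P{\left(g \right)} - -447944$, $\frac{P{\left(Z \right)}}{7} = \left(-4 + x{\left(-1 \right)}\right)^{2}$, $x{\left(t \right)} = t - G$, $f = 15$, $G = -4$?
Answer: $-2251383$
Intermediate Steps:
$g = \frac{1}{15} \approx 0.066667$
$x{\left(t \right)} = 4 + t$ ($x{\left(t \right)} = t - -4 = t + 4 = 4 + t$)
$P{\left(Z \right)} = 7$ ($P{\left(Z \right)} = 7 \left(-4 + \left(4 - 1\right)\right)^{2} = 7 \left(-4 + 3\right)^{2} = 7 \left(-1\right)^{2} = 7 \cdot 1 = 7$)
$c = 447943$ ($c = -8 + \left(7 - -447944\right) = -8 + \left(7 + 447944\right) = -8 + 447951 = 447943$)
$c - 2699326 = 447943 - 2699326 = -2251383$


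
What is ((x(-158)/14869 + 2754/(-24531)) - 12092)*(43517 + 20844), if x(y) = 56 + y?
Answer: -5566113246238336/7151989 ≈ -7.7826e+8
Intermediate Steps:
((x(-158)/14869 + 2754/(-24531)) - 12092)*(43517 + 20844) = (((56 - 158)/14869 + 2754/(-24531)) - 12092)*(43517 + 20844) = ((-102*1/14869 + 2754*(-1/24531)) - 12092)*64361 = ((-102/14869 - 54/481) - 12092)*64361 = (-851988/7151989 - 12092)*64361 = -86482702976/7151989*64361 = -5566113246238336/7151989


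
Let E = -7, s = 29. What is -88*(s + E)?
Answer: -1936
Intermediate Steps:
-88*(s + E) = -88*(29 - 7) = -88*22 = -1936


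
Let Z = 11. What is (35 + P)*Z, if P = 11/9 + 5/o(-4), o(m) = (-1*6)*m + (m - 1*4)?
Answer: 57871/144 ≈ 401.88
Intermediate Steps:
o(m) = -4 - 5*m (o(m) = -6*m + (m - 4) = -6*m + (-4 + m) = -4 - 5*m)
P = 221/144 (P = 11/9 + 5/(-4 - 5*(-4)) = 11*(1/9) + 5/(-4 + 20) = 11/9 + 5/16 = 221/144 ≈ 1.5347)
(35 + P)*Z = (35 + 221/144)*11 = (5261/144)*11 = 57871/144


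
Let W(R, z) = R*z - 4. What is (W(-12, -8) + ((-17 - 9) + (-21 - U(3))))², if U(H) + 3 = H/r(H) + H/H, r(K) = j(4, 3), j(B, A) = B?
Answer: 34225/16 ≈ 2139.1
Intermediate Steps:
r(K) = 4
U(H) = -2 + H/4 (U(H) = -3 + (H/4 + H/H) = -3 + (H*(¼) + 1) = -3 + (H/4 + 1) = -3 + (1 + H/4) = -2 + H/4)
W(R, z) = -4 + R*z
(W(-12, -8) + ((-17 - 9) + (-21 - U(3))))² = ((-4 - 12*(-8)) + ((-17 - 9) + (-21 - (-2 + (¼)*3))))² = ((-4 + 96) + (-26 + (-21 - (-2 + ¾))))² = (92 + (-26 + (-21 - 1*(-5/4))))² = (92 + (-26 + (-21 + 5/4)))² = (92 + (-26 - 79/4))² = (92 - 183/4)² = (185/4)² = 34225/16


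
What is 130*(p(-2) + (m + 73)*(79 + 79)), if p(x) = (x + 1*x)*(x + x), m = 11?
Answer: 1727440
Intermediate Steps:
p(x) = 4*x² (p(x) = (x + x)*(2*x) = (2*x)*(2*x) = 4*x²)
130*(p(-2) + (m + 73)*(79 + 79)) = 130*(4*(-2)² + (11 + 73)*(79 + 79)) = 130*(4*4 + 84*158) = 130*(16 + 13272) = 130*13288 = 1727440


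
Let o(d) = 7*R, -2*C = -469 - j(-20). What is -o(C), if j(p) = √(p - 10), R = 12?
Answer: -84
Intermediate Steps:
j(p) = √(-10 + p)
C = 469/2 + I*√30/2 (C = -(-469 - √(-10 - 20))/2 = -(-469 - √(-30))/2 = -(-469 - I*√30)/2 = 469/2 + I*√30/2 ≈ 234.5 + 2.7386*I)
o(d) = 84 (o(d) = 7*12 = 84)
-o(C) = -1*84 = -84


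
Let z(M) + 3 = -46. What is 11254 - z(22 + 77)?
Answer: 11303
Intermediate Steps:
z(M) = -49 (z(M) = -3 - 46 = -49)
11254 - z(22 + 77) = 11254 - 1*(-49) = 11254 + 49 = 11303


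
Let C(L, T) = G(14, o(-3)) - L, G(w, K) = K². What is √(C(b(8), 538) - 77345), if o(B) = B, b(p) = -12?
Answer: 2*I*√19331 ≈ 278.07*I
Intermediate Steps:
C(L, T) = 9 - L (C(L, T) = (-3)² - L = 9 - L)
√(C(b(8), 538) - 77345) = √((9 - 1*(-12)) - 77345) = √((9 + 12) - 77345) = √(21 - 77345) = √(-77324) = 2*I*√19331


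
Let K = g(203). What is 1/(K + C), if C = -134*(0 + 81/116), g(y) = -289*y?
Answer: -58/3408113 ≈ -1.7018e-5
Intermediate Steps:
K = -58667 (K = -289*203 = -58667)
C = -5427/58 (C = -134*(0 + 81*(1/116)) = -134*(0 + 81/116) = -134*81/116 = -5427/58 ≈ -93.569)
1/(K + C) = 1/(-58667 - 5427/58) = 1/(-3408113/58) = -58/3408113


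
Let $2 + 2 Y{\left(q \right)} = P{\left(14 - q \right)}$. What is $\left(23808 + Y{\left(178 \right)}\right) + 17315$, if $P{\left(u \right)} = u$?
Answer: $41040$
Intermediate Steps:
$Y{\left(q \right)} = 6 - \frac{q}{2}$ ($Y{\left(q \right)} = -1 + \frac{14 - q}{2} = -1 - \left(-7 + \frac{q}{2}\right) = 6 - \frac{q}{2}$)
$\left(23808 + Y{\left(178 \right)}\right) + 17315 = \left(23808 + \left(6 - 89\right)\right) + 17315 = \left(23808 - 83\right) + 17315 = 23725 + 17315 = 41040$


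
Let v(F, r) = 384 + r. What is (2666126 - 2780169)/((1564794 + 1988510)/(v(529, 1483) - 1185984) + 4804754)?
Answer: -135040255031/5689387338914 ≈ -0.023735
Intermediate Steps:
(2666126 - 2780169)/((1564794 + 1988510)/(v(529, 1483) - 1185984) + 4804754) = (2666126 - 2780169)/((1564794 + 1988510)/((384 + 1483) - 1185984) + 4804754) = -114043/(3553304/(1867 - 1185984) + 4804754) = -114043/(3553304/(-1184117) + 4804754) = -114043/(3553304*(-1/1184117) + 4804754) = -114043/(-3553304/1184117 + 4804754) = -114043/5689387338914/1184117 = -114043*1184117/5689387338914 = -135040255031/5689387338914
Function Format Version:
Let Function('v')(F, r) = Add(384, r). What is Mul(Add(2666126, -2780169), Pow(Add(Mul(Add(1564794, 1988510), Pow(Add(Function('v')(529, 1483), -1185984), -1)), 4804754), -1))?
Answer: Rational(-135040255031, 5689387338914) ≈ -0.023735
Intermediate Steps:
Mul(Add(2666126, -2780169), Pow(Add(Mul(Add(1564794, 1988510), Pow(Add(Function('v')(529, 1483), -1185984), -1)), 4804754), -1)) = Mul(Add(2666126, -2780169), Pow(Add(Mul(Add(1564794, 1988510), Pow(Add(Add(384, 1483), -1185984), -1)), 4804754), -1)) = Mul(-114043, Pow(Add(Mul(3553304, Pow(Add(1867, -1185984), -1)), 4804754), -1)) = Mul(-114043, Pow(Add(Mul(3553304, Pow(-1184117, -1)), 4804754), -1)) = Mul(-114043, Pow(Add(Mul(3553304, Rational(-1, 1184117)), 4804754), -1)) = Mul(-114043, Pow(Add(Rational(-3553304, 1184117), 4804754), -1)) = Mul(-114043, Pow(Rational(5689387338914, 1184117), -1)) = Mul(-114043, Rational(1184117, 5689387338914)) = Rational(-135040255031, 5689387338914)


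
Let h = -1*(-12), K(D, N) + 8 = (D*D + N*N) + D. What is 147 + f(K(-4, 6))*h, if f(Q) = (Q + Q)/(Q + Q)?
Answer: 159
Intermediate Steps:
K(D, N) = -8 + D + D² + N² (K(D, N) = -8 + ((D*D + N*N) + D) = -8 + ((D² + N²) + D) = -8 + (D + D² + N²) = -8 + D + D² + N²)
f(Q) = 1 (f(Q) = (2*Q)/((2*Q)) = (2*Q)*(1/(2*Q)) = 1)
h = 12
147 + f(K(-4, 6))*h = 147 + 1*12 = 147 + 12 = 159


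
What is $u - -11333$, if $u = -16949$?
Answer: $-5616$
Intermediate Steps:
$u - -11333 = -16949 - -11333 = -16949 + 11333 = -5616$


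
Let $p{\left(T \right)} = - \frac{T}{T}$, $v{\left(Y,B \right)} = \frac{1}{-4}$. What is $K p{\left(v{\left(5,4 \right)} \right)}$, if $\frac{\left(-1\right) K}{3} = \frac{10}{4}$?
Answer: $\frac{15}{2} \approx 7.5$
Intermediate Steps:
$v{\left(Y,B \right)} = - \frac{1}{4}$
$p{\left(T \right)} = -1$ ($p{\left(T \right)} = \left(-1\right) 1 = -1$)
$K = - \frac{15}{2}$ ($K = - 3 \cdot \frac{10}{4} = - 3 \cdot 10 \cdot \frac{1}{4} = \left(-3\right) \frac{5}{2} = - \frac{15}{2} \approx -7.5$)
$K p{\left(v{\left(5,4 \right)} \right)} = \left(- \frac{15}{2}\right) \left(-1\right) = \frac{15}{2}$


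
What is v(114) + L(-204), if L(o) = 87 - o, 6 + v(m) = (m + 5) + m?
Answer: 518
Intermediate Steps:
v(m) = -1 + 2*m (v(m) = -6 + ((m + 5) + m) = -6 + ((5 + m) + m) = -6 + (5 + 2*m) = -1 + 2*m)
v(114) + L(-204) = (-1 + 2*114) + (87 - 1*(-204)) = (-1 + 228) + (87 + 204) = 227 + 291 = 518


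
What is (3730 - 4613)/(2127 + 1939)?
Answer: -883/4066 ≈ -0.21717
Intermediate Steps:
(3730 - 4613)/(2127 + 1939) = -883/4066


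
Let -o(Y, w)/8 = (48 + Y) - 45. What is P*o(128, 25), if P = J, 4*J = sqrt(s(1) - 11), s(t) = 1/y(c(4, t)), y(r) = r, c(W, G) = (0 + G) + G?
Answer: -131*I*sqrt(42) ≈ -848.98*I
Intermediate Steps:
c(W, G) = 2*G (c(W, G) = G + G = 2*G)
o(Y, w) = -24 - 8*Y (o(Y, w) = -8*((48 + Y) - 45) = -8*(3 + Y) = -24 - 8*Y)
s(t) = 1/(2*t)
J = I*sqrt(42)/8 (J = sqrt((1/2)/1 - 11)/4 = sqrt((1/2)*1 - 11)/4 = sqrt(1/2 - 11)/4 = sqrt(-21/2)/4 = (I*sqrt(42)/2)/4 = I*sqrt(42)/8 ≈ 0.81009*I)
P = I*sqrt(42)/8 ≈ 0.81009*I
P*o(128, 25) = (I*sqrt(42)/8)*(-24 - 8*128) = (I*sqrt(42)/8)*(-24 - 1024) = (I*sqrt(42)/8)*(-1048) = -131*I*sqrt(42)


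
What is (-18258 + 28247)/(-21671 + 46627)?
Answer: 9989/24956 ≈ 0.40026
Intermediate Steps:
(-18258 + 28247)/(-21671 + 46627) = 9989/24956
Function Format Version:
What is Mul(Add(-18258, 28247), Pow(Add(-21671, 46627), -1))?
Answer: Rational(9989, 24956) ≈ 0.40026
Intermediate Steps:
Mul(Add(-18258, 28247), Pow(Add(-21671, 46627), -1)) = Mul(9989, Pow(24956, -1)) = Mul(9989, Rational(1, 24956)) = Rational(9989, 24956)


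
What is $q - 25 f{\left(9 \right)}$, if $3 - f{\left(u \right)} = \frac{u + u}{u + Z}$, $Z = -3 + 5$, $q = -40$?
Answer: $- \frac{815}{11} \approx -74.091$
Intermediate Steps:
$Z = 2$
$f{\left(u \right)} = 3 - \frac{2 u}{2 + u}$ ($f{\left(u \right)} = 3 - \frac{u + u}{u + 2} = 3 - \frac{2 u}{2 + u}$)
$q - 25 f{\left(9 \right)} = -40 - 25 \frac{6 + 9}{2 + 9} = -40 - 25 \cdot \frac{1}{11} \cdot 15 = -40 - \frac{375}{11} = - \frac{815}{11}$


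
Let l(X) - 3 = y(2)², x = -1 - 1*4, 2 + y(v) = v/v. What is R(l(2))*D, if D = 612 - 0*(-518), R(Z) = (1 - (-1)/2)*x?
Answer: -4590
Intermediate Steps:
y(v) = -1 (y(v) = -2 + v/v = -2 + 1 = -1)
x = -5 (x = -1 - 4 = -5)
l(X) = 4 (l(X) = 3 + (-1)² = 3 + 1 = 4)
R(Z) = -15/2 (R(Z) = (1 - (-1)/2)*(-5) = (1 - 1*(-½))*(-5) = (1 + ½)*(-5) = (3/2)*(-5) = -15/2)
D = 612 (D = 612 - 1*0 = 612 + 0 = 612)
R(l(2))*D = -15/2*612 = -4590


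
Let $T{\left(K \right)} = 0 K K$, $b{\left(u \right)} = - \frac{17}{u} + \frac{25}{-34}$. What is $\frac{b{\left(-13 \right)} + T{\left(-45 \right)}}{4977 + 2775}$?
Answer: $\frac{253}{3426384} \approx 7.3839 \cdot 10^{-5}$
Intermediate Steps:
$b{\left(u \right)} = - \frac{25}{34} - \frac{17}{u}$ ($b{\left(u \right)} = - \frac{17}{u} + 25 \left(- \frac{1}{34}\right) = - \frac{17}{u} - \frac{25}{34} = - \frac{25}{34} - \frac{17}{u}$)
$T{\left(K \right)} = 0$ ($T{\left(K \right)} = 0 K = 0$)
$\frac{b{\left(-13 \right)} + T{\left(-45 \right)}}{4977 + 2775} = \frac{\left(- \frac{25}{34} - \frac{17}{-13}\right) + 0}{4977 + 2775} = \frac{\left(- \frac{25}{34} - - \frac{17}{13}\right) + 0}{7752} = \left(\left(- \frac{25}{34} + \frac{17}{13}\right) + 0\right) \frac{1}{7752} = \left(\frac{253}{442} + 0\right) \frac{1}{7752} = \frac{253}{442} \cdot \frac{1}{7752} = \frac{253}{3426384}$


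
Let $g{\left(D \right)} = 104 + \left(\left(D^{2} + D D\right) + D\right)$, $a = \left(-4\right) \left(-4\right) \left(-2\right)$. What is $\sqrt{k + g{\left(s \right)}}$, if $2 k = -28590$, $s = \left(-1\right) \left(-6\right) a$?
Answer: $\sqrt{59345} \approx 243.61$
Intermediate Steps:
$a = -32$ ($a = 16 \left(-2\right) = -32$)
$s = -192$ ($s = \left(-1\right) \left(-6\right) \left(-32\right) = 6 \left(-32\right) = -192$)
$k = -14295$ ($k = \frac{1}{2} \left(-28590\right) = -14295$)
$g{\left(D \right)} = 104 + D + 2 D^{2}$ ($g{\left(D \right)} = 104 + \left(\left(D^{2} + D^{2}\right) + D\right) = 104 + \left(2 D^{2} + D\right) = 104 + \left(D + 2 D^{2}\right) = 104 + D + 2 D^{2}$)
$\sqrt{k + g{\left(s \right)}} = \sqrt{-14295 + \left(104 - 192 + 2 \left(-192\right)^{2}\right)} = \sqrt{-14295 + \left(104 - 192 + 2 \cdot 36864\right)} = \sqrt{-14295 + \left(104 - 192 + 73728\right)} = \sqrt{-14295 + 73640} = \sqrt{59345}$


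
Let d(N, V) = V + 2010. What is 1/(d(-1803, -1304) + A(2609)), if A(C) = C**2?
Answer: 1/6807587 ≈ 1.4689e-7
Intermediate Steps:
d(N, V) = 2010 + V
1/(d(-1803, -1304) + A(2609)) = 1/((2010 - 1304) + 2609**2) = 1/(706 + 6806881) = 1/6807587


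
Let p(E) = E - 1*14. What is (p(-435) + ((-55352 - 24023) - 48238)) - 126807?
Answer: -254869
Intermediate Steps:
p(E) = -14 + E (p(E) = E - 14 = -14 + E)
(p(-435) + ((-55352 - 24023) - 48238)) - 126807 = ((-14 - 435) + ((-55352 - 24023) - 48238)) - 126807 = (-449 + (-79375 - 48238)) - 126807 = (-449 - 127613) - 126807 = -128062 - 126807 = -254869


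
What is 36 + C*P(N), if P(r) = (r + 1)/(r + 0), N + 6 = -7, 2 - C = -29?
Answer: 840/13 ≈ 64.615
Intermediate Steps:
C = 31 (C = 2 - 1*(-29) = 2 + 29 = 31)
N = -13 (N = -6 - 7 = -13)
P(r) = (1 + r)/r
36 + C*P(N) = 36 + 31*((1 - 13)/(-13)) = 36 + 31*(-1/13*(-12)) = 36 + 31*(12/13) = 36 + 372/13 = 840/13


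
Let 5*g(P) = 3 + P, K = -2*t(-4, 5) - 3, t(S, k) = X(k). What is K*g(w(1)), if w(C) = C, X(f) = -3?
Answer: 12/5 ≈ 2.4000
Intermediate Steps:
t(S, k) = -3
K = 3 (K = -2*(-3) - 3 = 6 - 3 = 3)
g(P) = 3/5 + P/5 (g(P) = (3 + P)/5 = 3/5 + P/5)
K*g(w(1)) = 3*(3/5 + (1/5)*1) = 3*(3/5 + 1/5) = 3*(4/5) = 12/5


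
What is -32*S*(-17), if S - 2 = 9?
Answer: 5984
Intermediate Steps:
S = 11 (S = 2 + 9 = 11)
-32*S*(-17) = -32*11*(-17) = -352*(-17) = 5984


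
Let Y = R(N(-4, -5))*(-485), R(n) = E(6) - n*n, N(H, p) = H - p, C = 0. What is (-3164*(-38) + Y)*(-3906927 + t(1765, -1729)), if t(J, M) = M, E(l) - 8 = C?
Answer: -456675641072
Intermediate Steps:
E(l) = 8 (E(l) = 8 + 0 = 8)
R(n) = 8 - n² (R(n) = 8 - n*n = 8 - n²)
Y = -3395 (Y = (8 - (-4 - 1*(-5))²)*(-485) = (8 - (-4 + 5)²)*(-485) = (8 - 1*1²)*(-485) = (8 - 1*1)*(-485) = (8 - 1)*(-485) = 7*(-485) = -3395)
(-3164*(-38) + Y)*(-3906927 + t(1765, -1729)) = (-3164*(-38) - 3395)*(-3906927 - 1729) = (120232 - 3395)*(-3908656) = 116837*(-3908656) = -456675641072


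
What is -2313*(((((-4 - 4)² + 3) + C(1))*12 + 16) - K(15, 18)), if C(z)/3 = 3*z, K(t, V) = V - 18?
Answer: -2146464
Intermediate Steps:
K(t, V) = -18 + V
C(z) = 9*z (C(z) = 3*(3*z) = 9*z)
-2313*(((((-4 - 4)² + 3) + C(1))*12 + 16) - K(15, 18)) = -2313*(((((-4 - 4)² + 3) + 9*1)*12 + 16) - (-18 + 18)) = -2313*(((((-8)² + 3) + 9)*12 + 16) - 1*0) = -2313*((((64 + 3) + 9)*12 + 16) + 0) = -2313*(((67 + 9)*12 + 16) + 0) = -2313*((76*12 + 16) + 0) = -2313*((912 + 16) + 0) = -2313*(928 + 0) = -2313*928 = -2146464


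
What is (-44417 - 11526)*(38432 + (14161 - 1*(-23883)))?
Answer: -4278296868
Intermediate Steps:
(-44417 - 11526)*(38432 + (14161 - 1*(-23883))) = -55943*(38432 + (14161 + 23883)) = -55943*(38432 + 38044) = -55943*76476 = -4278296868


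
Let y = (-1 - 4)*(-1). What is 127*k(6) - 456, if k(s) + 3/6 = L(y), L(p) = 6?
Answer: 485/2 ≈ 242.50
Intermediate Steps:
y = 5 (y = -5*(-1) = 5)
k(s) = 11/2 (k(s) = -1/2 + 6 = 11/2)
127*k(6) - 456 = 127*(11/2) - 456 = 1397/2 - 456 = 485/2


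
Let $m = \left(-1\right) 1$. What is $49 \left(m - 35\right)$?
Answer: $-1764$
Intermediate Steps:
$m = -1$
$49 \left(m - 35\right) = 49 \left(-1 - 35\right) = 49 \left(-36\right) = -1764$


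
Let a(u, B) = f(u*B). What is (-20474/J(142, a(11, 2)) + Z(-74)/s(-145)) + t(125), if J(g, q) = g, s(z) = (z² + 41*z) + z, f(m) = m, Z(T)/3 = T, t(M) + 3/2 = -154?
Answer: -635590449/2120770 ≈ -299.70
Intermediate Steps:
t(M) = -311/2 (t(M) = -3/2 - 154 = -311/2)
Z(T) = 3*T
a(u, B) = B*u (a(u, B) = u*B = B*u)
s(z) = z² + 42*z
(-20474/J(142, a(11, 2)) + Z(-74)/s(-145)) + t(125) = (-20474/142 + (3*(-74))/((-145*(42 - 145)))) - 311/2 = (-20474*1/142 - 222/((-145*(-103)))) - 311/2 = (-10237/71 - 222/14935) - 311/2 = -152905357/1060385 - 311/2 = -635590449/2120770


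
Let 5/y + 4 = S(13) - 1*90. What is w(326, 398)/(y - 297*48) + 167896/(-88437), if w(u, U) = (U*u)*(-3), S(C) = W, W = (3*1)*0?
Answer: 3010823508208/118511682153 ≈ 25.405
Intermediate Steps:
W = 0 (W = 3*0 = 0)
S(C) = 0
y = -5/94 (y = 5/(-4 + (0 - 1*90)) = 5/(-4 + (0 - 90)) = 5/(-4 - 90) = 5/(-94) = 5*(-1/94) = -5/94 ≈ -0.053191)
w(u, U) = -3*U*u
w(326, 398)/(y - 297*48) + 167896/(-88437) = (-3*398*326)/(-5/94 - 297*48) + 167896/(-88437) = -389244/(-5/94 - 14256) + 167896*(-1/88437) = -389244/(-1340069/94) - 167896/88437 = -389244*(-94/1340069) - 167896/88437 = 36588936/1340069 - 167896/88437 = 3010823508208/118511682153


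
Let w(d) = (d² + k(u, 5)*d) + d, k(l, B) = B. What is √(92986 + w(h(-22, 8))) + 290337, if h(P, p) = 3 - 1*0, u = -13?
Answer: 290337 + √93013 ≈ 2.9064e+5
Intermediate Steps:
h(P, p) = 3 (h(P, p) = 3 + 0 = 3)
w(d) = d² + 6*d (w(d) = (d² + 5*d) + d = d² + 6*d)
√(92986 + w(h(-22, 8))) + 290337 = √(92986 + 3*(6 + 3)) + 290337 = √(92986 + 3*9) + 290337 = √(92986 + 27) + 290337 = √93013 + 290337 = 290337 + √93013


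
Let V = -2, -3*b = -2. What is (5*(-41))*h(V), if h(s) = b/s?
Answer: 205/3 ≈ 68.333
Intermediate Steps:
b = 2/3 (b = -1/3*(-2) = 2/3 ≈ 0.66667)
h(s) = 2/(3*s)
(5*(-41))*h(V) = (5*(-41))*((2/3)/(-2)) = -410*(-1)/(3*2) = -205*(-1/3) = 205/3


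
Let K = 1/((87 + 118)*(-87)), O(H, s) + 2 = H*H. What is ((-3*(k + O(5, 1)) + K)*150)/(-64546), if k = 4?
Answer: 7223180/38372597 ≈ 0.18824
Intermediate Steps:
O(H, s) = -2 + H² (O(H, s) = -2 + H*H = -2 + H²)
K = -1/17835 (K = -1/87/205 = (1/205)*(-1/87) = -1/17835 ≈ -5.6070e-5)
((-3*(k + O(5, 1)) + K)*150)/(-64546) = ((-3*(4 + (-2 + 5²)) - 1/17835)*150)/(-64546) = ((-3*(4 + (-2 + 25)) - 1/17835)*150)*(-1/64546) = ((-3*(4 + 23) - 1/17835)*150)*(-1/64546) = ((-3*27 - 1/17835)*150)*(-1/64546) = ((-81 - 1/17835)*150)*(-1/64546) = -1444636/17835*150*(-1/64546) = -14446360/1189*(-1/64546) = 7223180/38372597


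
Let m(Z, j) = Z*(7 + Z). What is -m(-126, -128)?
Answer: -14994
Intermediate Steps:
-m(-126, -128) = -(-126)*(7 - 126) = -(-126)*(-119) = -1*14994 = -14994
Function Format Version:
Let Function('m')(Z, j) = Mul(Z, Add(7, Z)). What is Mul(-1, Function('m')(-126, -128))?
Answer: -14994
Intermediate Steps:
Mul(-1, Function('m')(-126, -128)) = Mul(-1, Mul(-126, Add(7, -126))) = Mul(-1, Mul(-126, -119)) = Mul(-1, 14994) = -14994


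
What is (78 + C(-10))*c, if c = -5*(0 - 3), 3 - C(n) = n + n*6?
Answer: 2265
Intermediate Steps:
C(n) = 3 - 7*n (C(n) = 3 - (n + n*6) = 3 - (n + 6*n) = 3 - 7*n)
c = 15 (c = -5*(-3) = 15)
(78 + C(-10))*c = (78 + (3 - 7*(-10)))*15 = (78 + (3 + 70))*15 = (78 + 73)*15 = 151*15 = 2265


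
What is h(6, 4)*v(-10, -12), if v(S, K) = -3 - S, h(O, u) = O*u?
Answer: 168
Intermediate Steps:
h(6, 4)*v(-10, -12) = (6*4)*(-3 - 1*(-10)) = 24*(-3 + 10) = 24*7 = 168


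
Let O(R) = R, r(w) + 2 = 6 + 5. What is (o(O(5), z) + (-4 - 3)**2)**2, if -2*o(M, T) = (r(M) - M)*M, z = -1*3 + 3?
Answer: 1521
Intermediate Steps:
r(w) = 9 (r(w) = -2 + (6 + 5) = -2 + 11 = 9)
z = 0 (z = -3 + 3 = 0)
o(M, T) = -M*(9 - M)/2 (o(M, T) = -(9 - M)*M/2 = -M*(9 - M)/2)
(o(O(5), z) + (-4 - 3)**2)**2 = ((1/2)*5*(-9 + 5) + (-4 - 3)**2)**2 = ((1/2)*5*(-4) + (-7)**2)**2 = (-10 + 49)**2 = 39**2 = 1521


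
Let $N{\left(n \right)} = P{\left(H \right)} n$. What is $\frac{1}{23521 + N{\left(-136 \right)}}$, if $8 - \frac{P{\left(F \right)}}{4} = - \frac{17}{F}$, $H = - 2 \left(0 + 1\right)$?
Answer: $\frac{1}{23793} \approx 4.2029 \cdot 10^{-5}$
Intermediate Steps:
$H = -2$ ($H = \left(-2\right) 1 = -2$)
$P{\left(F \right)} = 32 + \frac{68}{F}$ ($P{\left(F \right)} = 32 - 4 \left(- \frac{17}{F}\right) = 32 + \frac{68}{F}$)
$N{\left(n \right)} = - 2 n$ ($N{\left(n \right)} = \left(32 + \frac{68}{-2}\right) n = \left(32 + 68 \left(- \frac{1}{2}\right)\right) n = \left(32 - 34\right) n = - 2 n$)
$\frac{1}{23521 + N{\left(-136 \right)}} = \frac{1}{23521 - -272} = \frac{1}{23521 + 272} = \frac{1}{23793}$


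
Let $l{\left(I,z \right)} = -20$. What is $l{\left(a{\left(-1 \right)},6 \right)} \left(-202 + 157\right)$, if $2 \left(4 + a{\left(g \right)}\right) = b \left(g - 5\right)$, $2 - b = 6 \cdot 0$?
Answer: $900$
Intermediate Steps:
$b = 2$ ($b = 2 - 6 \cdot 0 = 2 - 0 = 2 + 0 = 2$)
$a{\left(g \right)} = -9 + g$ ($a{\left(g \right)} = -4 + \frac{2 \left(g - 5\right)}{2} = -4 + \frac{2 \left(-5 + g\right)}{2} = -4 + \frac{-10 + 2 g}{2} = -4 + \left(-5 + g\right) = -9 + g$)
$l{\left(a{\left(-1 \right)},6 \right)} \left(-202 + 157\right) = - 20 \left(-202 + 157\right) = \left(-20\right) \left(-45\right) = 900$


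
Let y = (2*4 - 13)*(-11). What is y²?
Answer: 3025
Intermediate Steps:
y = 55 (y = (8 - 13)*(-11) = -5*(-11) = 55)
y² = 55² = 3025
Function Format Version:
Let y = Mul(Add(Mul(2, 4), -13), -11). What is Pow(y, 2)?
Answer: 3025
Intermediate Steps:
y = 55 (y = Mul(Add(8, -13), -11) = Mul(-5, -11) = 55)
Pow(y, 2) = Pow(55, 2) = 3025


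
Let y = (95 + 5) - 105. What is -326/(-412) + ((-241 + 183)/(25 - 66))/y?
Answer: 21467/42230 ≈ 0.50834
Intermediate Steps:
y = -5 (y = 100 - 105 = -5)
-326/(-412) + ((-241 + 183)/(25 - 66))/y = -326/(-412) + ((-241 + 183)/(25 - 66))/(-5) = -326*(-1/412) - 58/(-41)*(-1/5) = 163/206 - 58*(-1/41)*(-1/5) = 163/206 + (58/41)*(-1/5) = 163/206 - 58/205 = 21467/42230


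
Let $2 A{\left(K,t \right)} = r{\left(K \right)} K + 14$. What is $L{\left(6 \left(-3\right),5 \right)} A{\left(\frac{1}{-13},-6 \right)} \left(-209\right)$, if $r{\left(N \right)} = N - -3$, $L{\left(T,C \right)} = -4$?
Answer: $\frac{973104}{169} \approx 5758.0$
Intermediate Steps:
$r{\left(N \right)} = 3 + N$ ($r{\left(N \right)} = N + 3 = 3 + N$)
$A{\left(K,t \right)} = 7 + \frac{K \left(3 + K\right)}{2}$ ($A{\left(K,t \right)} = \frac{\left(3 + K\right) K + 14}{2} = \frac{K \left(3 + K\right) + 14}{2} = \frac{14 + K \left(3 + K\right)}{2} = 7 + \frac{K \left(3 + K\right)}{2}$)
$L{\left(6 \left(-3\right),5 \right)} A{\left(\frac{1}{-13},-6 \right)} \left(-209\right) = - 4 \left(7 + \frac{3 + \frac{1}{-13}}{2 \left(-13\right)}\right) \left(-209\right) = - 4 \left(7 + \frac{1}{2} \left(- \frac{1}{13}\right) \left(3 - \frac{1}{13}\right)\right) \left(-209\right) = - 4 \left(7 + \frac{1}{2} \left(- \frac{1}{13}\right) \frac{38}{13}\right) \left(-209\right) = - 4 \left(7 - \frac{19}{169}\right) \left(-209\right) = \left(-4\right) \frac{1164}{169} \left(-209\right) = \left(- \frac{4656}{169}\right) \left(-209\right) = \frac{973104}{169}$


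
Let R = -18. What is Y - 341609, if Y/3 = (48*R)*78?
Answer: -543785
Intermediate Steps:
Y = -202176 (Y = 3*((48*(-18))*78) = 3*(-864*78) = 3*(-67392) = -202176)
Y - 341609 = -202176 - 341609 = -543785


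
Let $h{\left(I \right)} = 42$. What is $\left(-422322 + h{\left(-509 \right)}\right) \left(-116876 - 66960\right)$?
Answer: $77630266080$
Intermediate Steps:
$\left(-422322 + h{\left(-509 \right)}\right) \left(-116876 - 66960\right) = \left(-422322 + 42\right) \left(-116876 - 66960\right) = - 422280 \left(-116876 - 66960\right) = \left(-422280\right) \left(-183836\right) = 77630266080$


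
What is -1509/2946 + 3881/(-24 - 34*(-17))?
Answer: 883120/136007 ≈ 6.4932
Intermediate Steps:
-1509/2946 + 3881/(-24 - 34*(-17)) = -1509*1/2946 + 3881/(-24 + 578) = -503/982 + 3881/554 = 883120/136007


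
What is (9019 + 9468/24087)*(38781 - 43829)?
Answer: -365559536936/8029 ≈ -4.5530e+7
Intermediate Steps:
(9019 + 9468/24087)*(38781 - 43829) = (9019 + 9468*(1/24087))*(-5048) = (9019 + 3156/8029)*(-5048) = (72416707/8029)*(-5048) = -365559536936/8029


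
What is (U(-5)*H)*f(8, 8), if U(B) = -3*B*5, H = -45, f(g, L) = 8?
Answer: -27000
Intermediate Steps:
U(B) = -15*B
(U(-5)*H)*f(8, 8) = (-15*(-5)*(-45))*8 = (75*(-45))*8 = -3375*8 = -27000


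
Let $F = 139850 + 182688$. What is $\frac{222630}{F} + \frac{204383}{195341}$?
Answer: $\frac{54705025442}{31502447729} \approx 1.7365$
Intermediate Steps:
$F = 322538$
$\frac{222630}{F} + \frac{204383}{195341} = \frac{222630}{322538} + \frac{204383}{195341} = 222630 \cdot \frac{1}{322538} + 204383 \cdot \frac{1}{195341} = \frac{111315}{161269} + \frac{204383}{195341} = \frac{54705025442}{31502447729}$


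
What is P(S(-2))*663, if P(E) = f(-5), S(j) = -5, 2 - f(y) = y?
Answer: 4641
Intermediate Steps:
f(y) = 2 - y
P(E) = 7 (P(E) = 2 - 1*(-5) = 2 + 5 = 7)
P(S(-2))*663 = 7*663 = 4641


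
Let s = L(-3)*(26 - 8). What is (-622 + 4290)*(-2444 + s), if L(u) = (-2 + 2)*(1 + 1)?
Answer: -8964592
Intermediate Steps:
L(u) = 0 (L(u) = 0*2 = 0)
s = 0 (s = 0*(26 - 8) = 0*18 = 0)
(-622 + 4290)*(-2444 + s) = (-622 + 4290)*(-2444 + 0) = 3668*(-2444) = -8964592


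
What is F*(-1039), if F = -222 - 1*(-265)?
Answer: -44677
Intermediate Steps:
F = 43 (F = -222 + 265 = 43)
F*(-1039) = 43*(-1039) = -44677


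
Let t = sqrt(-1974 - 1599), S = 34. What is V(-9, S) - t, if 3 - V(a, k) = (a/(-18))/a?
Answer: 55/18 - 3*I*sqrt(397) ≈ 3.0556 - 59.775*I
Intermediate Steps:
t = 3*I*sqrt(397) (t = sqrt(-3573) = 3*I*sqrt(397) ≈ 59.775*I)
V(a, k) = 55/18 (V(a, k) = 3 - a/(-18)/a = 3 - a*(-1/18)/a = 3 - (-a/18)/a = 3 - 1*(-1/18) = 3 + 1/18 = 55/18)
V(-9, S) - t = 55/18 - 3*I*sqrt(397)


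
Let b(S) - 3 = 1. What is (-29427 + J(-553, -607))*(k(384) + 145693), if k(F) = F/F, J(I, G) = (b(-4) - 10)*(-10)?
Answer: -4278595698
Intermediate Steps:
b(S) = 4 (b(S) = 3 + 1 = 4)
J(I, G) = 60 (J(I, G) = (4 - 10)*(-10) = -6*(-10) = 60)
k(F) = 1
(-29427 + J(-553, -607))*(k(384) + 145693) = (-29427 + 60)*(1 + 145693) = -29367*145694 = -4278595698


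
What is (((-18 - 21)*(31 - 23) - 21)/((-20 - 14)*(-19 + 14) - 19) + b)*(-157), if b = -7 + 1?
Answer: 194523/151 ≈ 1288.2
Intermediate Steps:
b = -6
(((-18 - 21)*(31 - 23) - 21)/((-20 - 14)*(-19 + 14) - 19) + b)*(-157) = (((-18 - 21)*(31 - 23) - 21)/((-20 - 14)*(-19 + 14) - 19) - 6)*(-157) = ((-39*8 - 21)/(-34*(-5) - 19) - 6)*(-157) = ((-312 - 21)/(170 - 19) - 6)*(-157) = (-333/151 - 6)*(-157) = -1239/151*(-157) = 194523/151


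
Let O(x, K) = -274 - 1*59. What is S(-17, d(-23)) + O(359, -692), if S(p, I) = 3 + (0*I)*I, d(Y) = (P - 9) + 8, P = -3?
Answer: -330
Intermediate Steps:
d(Y) = -4 (d(Y) = (-3 - 9) + 8 = -12 + 8 = -4)
O(x, K) = -333 (O(x, K) = -274 - 59 = -333)
S(p, I) = 3 (S(p, I) = 3 + 0*I = 3 + 0 = 3)
S(-17, d(-23)) + O(359, -692) = 3 - 333 = -330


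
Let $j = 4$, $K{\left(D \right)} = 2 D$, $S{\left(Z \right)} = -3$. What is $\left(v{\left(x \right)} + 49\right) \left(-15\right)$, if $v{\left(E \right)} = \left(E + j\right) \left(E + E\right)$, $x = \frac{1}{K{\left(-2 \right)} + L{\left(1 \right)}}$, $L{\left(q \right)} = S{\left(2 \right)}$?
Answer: $- \frac{35205}{49} \approx -718.47$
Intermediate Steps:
$L{\left(q \right)} = -3$
$x = - \frac{1}{7}$ ($x = \frac{1}{2 \left(-2\right) - 3} = \frac{1}{-4 - 3} = \frac{1}{-7} = - \frac{1}{7} \approx -0.14286$)
$v{\left(E \right)} = 2 E \left(4 + E\right)$ ($v{\left(E \right)} = \left(E + 4\right) \left(E + E\right) = \left(4 + E\right) 2 E = 2 E \left(4 + E\right)$)
$\left(v{\left(x \right)} + 49\right) \left(-15\right) = \left(2 \left(- \frac{1}{7}\right) \left(4 - \frac{1}{7}\right) + 49\right) \left(-15\right) = \left(2 \left(- \frac{1}{7}\right) \frac{27}{7} + 49\right) \left(-15\right) = \left(- \frac{54}{49} + 49\right) \left(-15\right) = \frac{2347}{49} \left(-15\right) = - \frac{35205}{49}$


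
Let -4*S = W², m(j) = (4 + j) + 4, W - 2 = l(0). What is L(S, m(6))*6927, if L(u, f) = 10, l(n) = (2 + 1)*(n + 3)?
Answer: 69270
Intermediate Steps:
l(n) = 9 + 3*n (l(n) = 3*(3 + n) = 9 + 3*n)
W = 11 (W = 2 + (9 + 3*0) = 2 + (9 + 0) = 2 + 9 = 11)
m(j) = 8 + j
S = -121/4 (S = -¼*11² = -¼*121 = -121/4 ≈ -30.250)
L(S, m(6))*6927 = 10*6927 = 69270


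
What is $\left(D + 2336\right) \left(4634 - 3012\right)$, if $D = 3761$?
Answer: $9889334$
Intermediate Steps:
$\left(D + 2336\right) \left(4634 - 3012\right) = \left(3761 + 2336\right) \left(4634 - 3012\right) = 6097 \cdot 1622 = 9889334$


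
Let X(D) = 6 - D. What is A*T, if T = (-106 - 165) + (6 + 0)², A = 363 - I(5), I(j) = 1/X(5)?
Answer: -85070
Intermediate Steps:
I(j) = 1 (I(j) = 1/(6 - 1*5) = 1/(6 - 5) = 1/1 = 1)
A = 362 (A = 363 - 1*1 = 363 - 1 = 362)
T = -235 (T = -271 + 6² = -271 + 36 = -235)
A*T = 362*(-235) = -85070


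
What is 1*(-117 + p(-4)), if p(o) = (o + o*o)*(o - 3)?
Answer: -201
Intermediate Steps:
p(o) = (-3 + o)*(o + o**2) (p(o) = (o + o**2)*(-3 + o) = (-3 + o)*(o + o**2))
1*(-117 + p(-4)) = 1*(-117 - 4*(-3 + (-4)**2 - 2*(-4))) = 1*(-117 - 4*(-3 + 16 + 8)) = 1*(-117 - 4*21) = 1*(-117 - 84) = 1*(-201) = -201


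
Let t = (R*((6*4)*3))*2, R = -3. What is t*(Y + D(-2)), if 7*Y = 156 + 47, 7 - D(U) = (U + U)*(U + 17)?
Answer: -41472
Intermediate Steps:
D(U) = 7 - 2*U*(17 + U) (D(U) = 7 - (U + U)*(U + 17) = 7 - 2*U*(17 + U))
Y = 29 (Y = (156 + 47)/7 = (1/7)*203 = 29)
t = -432 (t = -3*6*4*3*2 = -72*3*2 = -3*72*2 = -216*2 = -432)
t*(Y + D(-2)) = -432*(29 + (7 - 34*(-2) - 2*(-2)**2)) = -432*(29 + (7 + 68 - 2*4)) = -432*(29 + (7 + 68 - 8)) = -432*(29 + 67) = -432*96 = -41472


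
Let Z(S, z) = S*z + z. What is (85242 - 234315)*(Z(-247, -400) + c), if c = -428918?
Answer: 49271309814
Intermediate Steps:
Z(S, z) = z + S*z
(85242 - 234315)*(Z(-247, -400) + c) = (85242 - 234315)*(-400*(1 - 247) - 428918) = -149073*(-400*(-246) - 428918) = -149073*(98400 - 428918) = -149073*(-330518) = 49271309814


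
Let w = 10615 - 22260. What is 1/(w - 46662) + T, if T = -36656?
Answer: -2137301393/58307 ≈ -36656.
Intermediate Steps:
w = -11645
1/(w - 46662) + T = 1/(-11645 - 46662) - 36656 = 1/(-58307) - 36656 = -1/58307 - 36656 = -2137301393/58307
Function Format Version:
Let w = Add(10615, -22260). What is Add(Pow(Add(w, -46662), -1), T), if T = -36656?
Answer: Rational(-2137301393, 58307) ≈ -36656.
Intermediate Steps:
w = -11645
Add(Pow(Add(w, -46662), -1), T) = Add(Pow(Add(-11645, -46662), -1), -36656) = Add(Pow(-58307, -1), -36656) = Add(Rational(-1, 58307), -36656) = Rational(-2137301393, 58307)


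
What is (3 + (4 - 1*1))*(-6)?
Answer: -36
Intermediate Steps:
(3 + (4 - 1*1))*(-6) = (3 + (4 - 1))*(-6) = (3 + 3)*(-6) = 6*(-6) = -36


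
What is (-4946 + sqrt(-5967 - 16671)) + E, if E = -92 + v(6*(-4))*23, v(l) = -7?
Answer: -5199 + 7*I*sqrt(462) ≈ -5199.0 + 150.46*I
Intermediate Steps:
E = -253 (E = -92 - 7*23 = -92 - 161 = -253)
(-4946 + sqrt(-5967 - 16671)) + E = (-4946 + sqrt(-5967 - 16671)) - 253 = (-4946 + sqrt(-22638)) - 253 = (-4946 + 7*I*sqrt(462)) - 253 = -5199 + 7*I*sqrt(462)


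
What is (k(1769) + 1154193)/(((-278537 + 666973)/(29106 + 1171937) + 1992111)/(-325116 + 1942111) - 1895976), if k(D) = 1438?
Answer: -2244328460093445335/3682135674344380951 ≈ -0.60952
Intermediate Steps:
(k(1769) + 1154193)/(((-278537 + 666973)/(29106 + 1171937) + 1992111)/(-325116 + 1942111) - 1895976) = (1438 + 1154193)/(((-278537 + 666973)/(29106 + 1171937) + 1992111)/(-325116 + 1942111) - 1895976) = 1155631/((388436/1201043 + 1992111)/1616995 - 1895976) = 1155631/((388436*(1/1201043) + 1992111)*(1/1616995) - 1895976) = 1155631/((388436/1201043 + 1992111)*(1/1616995) - 1895976) = 1155631/((2392611360209/1201043)*(1/1616995) - 1895976) = 1155631/(2392611360209/1942080525785 - 1895976) = 1155631/(-3682135674344380951/1942080525785) = 1155631*(-1942080525785/3682135674344380951) = -2244328460093445335/3682135674344380951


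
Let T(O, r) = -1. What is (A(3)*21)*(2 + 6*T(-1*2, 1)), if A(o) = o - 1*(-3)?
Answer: -504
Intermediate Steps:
A(o) = 3 + o (A(o) = o + 3 = 3 + o)
(A(3)*21)*(2 + 6*T(-1*2, 1)) = ((3 + 3)*21)*(2 + 6*(-1)) = (6*21)*(2 - 6) = 126*(-4) = -504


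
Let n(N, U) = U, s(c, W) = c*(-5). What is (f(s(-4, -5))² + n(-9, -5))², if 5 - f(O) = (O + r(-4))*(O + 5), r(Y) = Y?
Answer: 24342240400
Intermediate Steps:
s(c, W) = -5*c
f(O) = 5 - (-4 + O)*(5 + O) (f(O) = 5 - (O - 4)*(O + 5) = 5 - (-4 + O)*(5 + O))
(f(s(-4, -5))² + n(-9, -5))² = ((25 - (-5)*(-4) - (-5*(-4))²)² - 5)² = ((25 - 1*20 - 1*20²)² - 5)² = ((25 - 20 - 1*400)² - 5)² = ((25 - 20 - 400)² - 5)² = ((-395)² - 5)² = (156025 - 5)² = 156020² = 24342240400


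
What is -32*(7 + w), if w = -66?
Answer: 1888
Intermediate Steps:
-32*(7 + w) = -32*(7 - 66) = -32*(-59) = 1888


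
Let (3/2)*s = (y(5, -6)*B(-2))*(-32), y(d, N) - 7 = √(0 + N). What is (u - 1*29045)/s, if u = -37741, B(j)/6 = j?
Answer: -233751/7040 + 33393*I*√6/7040 ≈ -33.203 + 11.619*I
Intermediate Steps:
B(j) = 6*j
y(d, N) = 7 + √N (y(d, N) = 7 + √(0 + N) = 7 + √N)
s = 1792 + 256*I*√6 (s = 2*(((7 + √(-6))*(6*(-2)))*(-32))/3 = 2*(((7 + I*√6)*(-12))*(-32))/3 = 2*((-84 - 12*I*√6)*(-32))/3 = 2*(2688 + 384*I*√6)/3 = 1792 + 256*I*√6 ≈ 1792.0 + 627.07*I)
(u - 1*29045)/s = (-37741 - 1*29045)/(1792 + 256*I*√6) = (-37741 - 29045)/(1792 + 256*I*√6) = -66786/(1792 + 256*I*√6)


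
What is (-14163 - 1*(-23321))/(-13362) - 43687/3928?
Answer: -309859159/26242968 ≈ -11.807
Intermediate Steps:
(-14163 - 1*(-23321))/(-13362) - 43687/3928 = (-14163 + 23321)*(-1/13362) - 43687*1/3928 = 9158*(-1/13362) - 43687/3928 = -4579/6681 - 43687/3928 = -309859159/26242968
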